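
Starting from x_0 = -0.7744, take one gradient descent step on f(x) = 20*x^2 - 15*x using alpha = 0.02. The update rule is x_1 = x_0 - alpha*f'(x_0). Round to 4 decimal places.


We compute the gradient at x_0 and apply the update.
f'(x) = 40*x - 15
f'(-0.7744) = 40*-0.7744 - 15 = -45.976
x_1 = -0.7744 - 0.02*-45.976 = 0.1451


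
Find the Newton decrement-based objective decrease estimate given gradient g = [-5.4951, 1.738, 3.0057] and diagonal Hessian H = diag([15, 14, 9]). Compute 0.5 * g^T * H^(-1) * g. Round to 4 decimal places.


Step 1: H is diagonal, so H^(-1) * g = [-0.3663, 0.1241, 0.334].
Step 2: g^T H^(-1) g = sum_i g_i^2 / H_ii
  = (-5.4951)^2/15 + (1.738)^2/14 + (3.0057)^2/9
  = 2.0131 + 0.2158 + 1.0038 = 3.2326
Step 3: Objective decrease = 0.5 * g^T H^(-1) g = 1.6163


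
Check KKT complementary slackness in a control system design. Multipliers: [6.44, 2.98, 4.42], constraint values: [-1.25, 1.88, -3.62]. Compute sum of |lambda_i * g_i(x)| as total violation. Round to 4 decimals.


KKT complementary slackness check:
lambda_1 * g_1 = 6.44 * -1.25 = -8.05
lambda_2 * g_2 = 2.98 * 1.88 = 5.6024
lambda_3 * g_3 = 4.42 * -3.62 = -16.0004
Total violation = 8.05 + 5.6024 + 16.0004 = 29.6528


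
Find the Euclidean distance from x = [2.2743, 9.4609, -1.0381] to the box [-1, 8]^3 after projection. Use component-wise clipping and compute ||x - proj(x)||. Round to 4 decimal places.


Project each component onto [-1, 8].
clip(2.2743) = 2.2743, clip(9.4609) = 8.0, clip(-1.0381) = -1.0
Projection = [2.2743, 8.0, -1.0]
Squared diffs: [0.0, 2.1342, 0.0015]
Distance = sqrt(2.1357) = 1.4614


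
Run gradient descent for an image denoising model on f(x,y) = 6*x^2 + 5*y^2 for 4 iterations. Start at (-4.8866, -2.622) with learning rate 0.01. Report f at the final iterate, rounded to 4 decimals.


Gradient descent on f(x,y) = 6*x^2 + 5*y^2.
Starting point: (-4.8866, -2.622), alpha = 0.01
Step 1: grad_x = 2*6*-4.8866 = -58.6392, grad_y = 2*5*-2.622 = -26.22
  x_1 = -4.8866 - 0.01*-58.6392 = -4.3002
  y_1 = -2.622 - 0.01*-26.22 = -2.3598
Step 2: grad_x = 2*6*-4.3002 = -51.6025, grad_y = 2*5*-2.3598 = -23.598
  x_2 = -4.3002 - 0.01*-51.6025 = -3.7842
  y_2 = -2.3598 - 0.01*-23.598 = -2.1238
Step 3: grad_x = 2*6*-3.7842 = -45.4102, grad_y = 2*5*-2.1238 = -21.2382
  x_3 = -3.7842 - 0.01*-45.4102 = -3.3301
  y_3 = -2.1238 - 0.01*-21.2382 = -1.9114
Step 4: grad_x = 2*6*-3.3301 = -39.961, grad_y = 2*5*-1.9114 = -19.1144
  x_4 = -3.3301 - 0.01*-39.961 = -2.9305
  y_4 = -1.9114 - 0.01*-19.1144 = -1.7203
f(-2.9305, -1.7203) = 6*(-2.9305)^2 + 5*(-1.7203)^2 = 66.323


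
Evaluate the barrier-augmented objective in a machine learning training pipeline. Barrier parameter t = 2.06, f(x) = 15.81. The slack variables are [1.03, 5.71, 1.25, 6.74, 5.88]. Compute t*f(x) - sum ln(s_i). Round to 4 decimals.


Step 1: Compute log-barrier.
ln values: [0.0296, 1.7422, 0.2231, 1.9081, 1.7716]
phi = -(0.0296 + 1.7422 + 0.2231 + 1.9081 + 1.7716) = -5.6745
Step 2: Compute augmented objective.
t*f(x) = 2.06*15.81 = 32.5686
Total = 32.5686 - 5.6745 = 26.8941


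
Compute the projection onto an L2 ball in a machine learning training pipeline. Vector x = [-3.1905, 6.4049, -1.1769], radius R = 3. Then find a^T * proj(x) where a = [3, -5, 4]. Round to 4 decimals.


Step 1: Compute ||x|| (intermediates to 6 decimals).
||x|| = sqrt((-3.1905)^2 + 6.4049^2 + (-1.1769)^2) = 7.251698
Step 2: Project.
Since ||x|| > R, scale = R/||x|| = 3/7.251698 = 0.413696, proj(x) = scale * x
proj(x) = [-1.319897, 2.649682, -0.486879]
Step 3: Dot product.
a^T * proj(x) = 3*(-1.319897) - 5*2.649682 + 4*(-0.486879) = -19.1556


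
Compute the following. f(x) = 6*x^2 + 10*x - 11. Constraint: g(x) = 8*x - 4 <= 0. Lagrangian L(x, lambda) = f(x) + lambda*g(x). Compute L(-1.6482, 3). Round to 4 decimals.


Step 1: Evaluate f(x).
f(-1.6482) = 6*(-1.6482)^2 + 10*(-1.6482) - 11 = -11.1826
Step 2: Evaluate g(x).
g(-1.6482) = 8*-1.6482 - 4 = -17.1856
Step 3: Compute Lagrangian.
L = -11.1826 + 3*-17.1856 = -62.7394


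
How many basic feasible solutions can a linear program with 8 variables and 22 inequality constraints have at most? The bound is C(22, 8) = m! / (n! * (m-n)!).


Each vertex corresponds to some choice of n active constraints out of m, so the number of vertices is at most C(m, n) = m! / (n!(m-n)!).
m = 22, n = 8
Numerator: 22 * 21 * 20 * 19 * 18 * 17 * 16 * 15
Denominator: 8! = 40320
C(22, 8) = 319770


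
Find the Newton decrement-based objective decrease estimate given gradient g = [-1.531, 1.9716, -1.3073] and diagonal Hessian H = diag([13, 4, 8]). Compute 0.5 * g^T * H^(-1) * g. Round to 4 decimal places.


Step 1: H is diagonal, so H^(-1) * g = [-0.1178, 0.4929, -0.1634].
Step 2: g^T H^(-1) g = sum_i g_i^2 / H_ii
  = (-1.531)^2/13 + (1.9716)^2/4 + (-1.3073)^2/8
  = 0.1803 + 0.9718 + 0.2136 = 1.3657
Step 3: Objective decrease = 0.5 * g^T H^(-1) g = 0.6829


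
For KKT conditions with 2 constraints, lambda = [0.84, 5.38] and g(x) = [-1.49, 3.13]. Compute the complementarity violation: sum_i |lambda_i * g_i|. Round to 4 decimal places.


KKT complementary slackness check:
lambda_1 * g_1 = 0.84 * -1.49 = -1.2516
lambda_2 * g_2 = 5.38 * 3.13 = 16.8394
Total violation = 1.2516 + 16.8394 = 18.091


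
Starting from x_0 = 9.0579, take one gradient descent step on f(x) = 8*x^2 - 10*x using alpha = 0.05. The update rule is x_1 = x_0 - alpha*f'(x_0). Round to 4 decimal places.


We compute the gradient at x_0 and apply the update.
f'(x) = 16*x - 10
f'(9.0579) = 16*9.0579 - 10 = 134.9264
x_1 = 9.0579 - 0.05*134.9264 = 2.3116


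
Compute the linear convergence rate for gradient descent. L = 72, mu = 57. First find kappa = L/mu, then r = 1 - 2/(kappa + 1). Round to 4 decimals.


Step 1: Compute the condition number.
kappa = L/mu = 72/57 = 1.2632
Step 2: Compute the convergence rate.
r = 1 - 2/(kappa + 1) = 1 - 2*mu/(L + mu) = (L - mu)/(L + mu) = 15/129 = 0.1163


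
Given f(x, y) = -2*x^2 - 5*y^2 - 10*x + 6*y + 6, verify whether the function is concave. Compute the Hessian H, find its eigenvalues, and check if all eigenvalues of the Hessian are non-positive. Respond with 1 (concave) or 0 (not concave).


The Hessian of f(x,y) = -2*x^2 - 5*y^2 - 10*x + 6*y + 6 is:
H = [[-4, 0], [0, -10]]
Trace = -4 - 10 = -14
Determinant = -4*-10 - (0)^2 = 40
Discriminant = (-14)^2 - 4*40 = 36.0
Eigenvalues: lambda_1 = -10.0, lambda_2 = -4.0
The function is concave.

1


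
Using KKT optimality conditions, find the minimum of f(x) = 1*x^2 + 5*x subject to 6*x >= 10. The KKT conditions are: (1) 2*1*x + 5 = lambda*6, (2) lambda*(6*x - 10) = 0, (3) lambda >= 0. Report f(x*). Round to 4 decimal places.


Step 1: Try lambda = 0 (constraint inactive).
x_unc = -5/(2*1) = -2.5
Check: 6*-2.5 = -15.0 < 10 -- violated!
Step 2: Constraint must be active: 6*x = 10
x* = 10/6 = 5/3 = 1.6667 (rounded; the exact value 5/3 is used below)
lambda = (2*1*(5/3) + 5)/6 = 1.3889
Step 3: Compute optimal value.
f(x*) = 1*(5/3)^2 + 5*(5/3) = 11.1111


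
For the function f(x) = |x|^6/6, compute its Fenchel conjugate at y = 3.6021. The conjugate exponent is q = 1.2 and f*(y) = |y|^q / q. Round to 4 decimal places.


The conjugate exponent q satisfies 1/p + 1/q = 1.
p = 6, so q = 6/(6 - 1) = 1.2
|y|^q = 3.6021^1.2 = 4.6544
f*(3.6021) = 4.6544 / 1.2 = 3.8787


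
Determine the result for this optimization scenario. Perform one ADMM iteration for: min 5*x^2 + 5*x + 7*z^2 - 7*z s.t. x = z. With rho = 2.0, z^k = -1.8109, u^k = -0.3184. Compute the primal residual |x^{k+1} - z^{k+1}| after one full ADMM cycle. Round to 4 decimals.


ADMM iteration with rho = 2.0, z^k = -1.8109, u^k = -0.3184
Step 1: x-update.
Minimize 5*x^2 + 5*x + (2.0/2)*(x + 1.8109 - 0.3184)^2
FOC: (2*5 + 2.0)*x = -5 + 2.0*(-1.8109 + 0.3184)
x^{k+1} = -0.6654
Step 2: z-update.
Minimize 7*z^2 - 7*z + (2.0/2)*(-0.6654 - z - 0.3184)^2
FOC: (2*7 + 2.0)*z = 7 + 2.0*(-0.6654 - 0.3184)
z^{k+1} = 0.3145
Step 3: u-update.
u^{k+1} = -0.3184 - 0.6654 - 0.3145 = -1.2983
Step 4: Primal residual = |-0.6654 - 0.3145| = 0.9799


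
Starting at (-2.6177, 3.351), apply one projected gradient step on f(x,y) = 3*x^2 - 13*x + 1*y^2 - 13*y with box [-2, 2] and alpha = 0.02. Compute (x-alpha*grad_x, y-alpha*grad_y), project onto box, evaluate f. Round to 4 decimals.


Step 1: Compute gradient at (-2.6177, 3.351).
grad_x = 2*3*-2.6177 - 13 = -28.7062
grad_y = 2*1*3.351 - 13 = -6.298
Step 2: Gradient step.
x_raw = -2.6177 - 0.02*-28.7062 = -2.0436
y_raw = 3.351 - 0.02*-6.298 = 3.477
Step 3: Project onto [-2, 2].
x_proj = clip(-2.0436) = -2.0
y_proj = clip(3.477) = 2.0
Step 4: Evaluate f.
f(-2.0, 2.0) = 16.0


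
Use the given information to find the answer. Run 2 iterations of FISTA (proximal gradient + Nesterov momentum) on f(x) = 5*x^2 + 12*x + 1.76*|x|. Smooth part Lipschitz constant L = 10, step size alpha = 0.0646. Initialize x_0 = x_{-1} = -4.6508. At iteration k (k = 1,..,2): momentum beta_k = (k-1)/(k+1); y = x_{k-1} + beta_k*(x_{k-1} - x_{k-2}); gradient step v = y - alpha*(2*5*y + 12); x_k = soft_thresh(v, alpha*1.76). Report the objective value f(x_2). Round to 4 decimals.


FISTA on f(x) = 5*x^2 + 12*x + 1.76*|x|
L = 10, alpha = 0.0646
Iteration 1: beta = 0.0, y = -4.6508 + 0.0*(-4.6508 + 4.6508) = -4.6508
  grad(y) = -34.508, v = y - alpha*grad = -2.4216
  prox(v) = soft_thresh(-2.4216, 0.1137) = -2.3079
Iteration 2: beta = 0.3333, y = -2.3079 + 0.3333*(-2.3079 + 4.6508) = -1.5269
  grad(y) = -3.2692, v = y - alpha*grad = -1.3157
  prox(v) = soft_thresh(-1.3157, 0.1137) = -1.202
f(x_2) = 5*(-1.202)^2 + 12*(-1.202) + 1.76*|-1.202| = -5.0844


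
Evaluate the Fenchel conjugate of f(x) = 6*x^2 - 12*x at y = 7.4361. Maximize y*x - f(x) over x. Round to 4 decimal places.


f*(y) = sup_x {y*x - a*x^2 - b*x} = sup_x {(y-b)*x - a*x^2}
FOC: (y - b) - 2a*x = 0 => x* = (y - b)/(2a)
x* = (7.4361 + 12)/(2*6) = 1.6197
f*(7.4361) = (y-b)^2/(4a) = (7.4361 + 12)^2/(4*6)
= 377.762/24 = 15.7401


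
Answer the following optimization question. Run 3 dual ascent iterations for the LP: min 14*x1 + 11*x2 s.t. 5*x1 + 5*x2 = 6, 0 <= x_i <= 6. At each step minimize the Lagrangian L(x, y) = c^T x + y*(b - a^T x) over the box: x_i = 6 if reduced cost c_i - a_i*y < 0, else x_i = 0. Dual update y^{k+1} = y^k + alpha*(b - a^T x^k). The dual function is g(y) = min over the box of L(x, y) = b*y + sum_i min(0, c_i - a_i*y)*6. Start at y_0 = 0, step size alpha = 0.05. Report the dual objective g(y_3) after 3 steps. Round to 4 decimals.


Dual ascent for LP: min 14*x1 + 11*x2, 5*x1 + 5*x2 = 6, 0 <= x_i <= 6
Step 1: y^k = 0.0, reduced costs: (14.0, 11.0)
  x^k = (0.0, 0.0), subgradient = b - a^T x = 6.0
  y^{k+1} = 0.0 + 0.05*6.0 = 0.3
Step 2: y^k = 0.3, reduced costs: (12.5, 9.5)
  x^k = (0.0, 0.0), subgradient = b - a^T x = 6.0
  y^{k+1} = 0.3 + 0.05*6.0 = 0.6
Step 3: y^k = 0.6, reduced costs: (11.0, 8.0)
  x^k = (0.0, 0.0), subgradient = b - a^T x = 6.0
  y^{k+1} = 0.6 + 0.05*6.0 = 0.9
Dual objective at y_3 = 0.9: reduced costs (9.5, 6.5), box minimizer x = (0.0, 0.0)
g(y_3) = b*y + (c1 - a1*y)*x1 + (c2 - a2*y)*x2 = 6*0.9 + 9.5*0.0 + 6.5*0.0 = 5.4 + 0.0 + 0.0 = 5.4


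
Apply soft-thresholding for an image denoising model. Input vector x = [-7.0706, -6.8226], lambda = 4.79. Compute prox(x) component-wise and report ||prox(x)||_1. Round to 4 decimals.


Soft-thresholding with lambda = 4.79:
prox(-7.0706) = sign(-7.0706)*max(|-7.0706| - 4.79, 0) = -2.2806
prox(-6.8226) = sign(-6.8226)*max(|-6.8226| - 4.79, 0) = -2.0326
prox(x) = [-2.2806, -2.0326]
||prox(x)||_1 = 2.2806 + 2.0326 = 4.3132


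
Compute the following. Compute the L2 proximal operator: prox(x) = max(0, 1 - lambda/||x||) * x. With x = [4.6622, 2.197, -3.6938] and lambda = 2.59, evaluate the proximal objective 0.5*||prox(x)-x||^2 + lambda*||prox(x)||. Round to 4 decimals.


Step 1: Compute ||x||.
||x|| = 6.3409
Step 2: Compute scaling factor.
scale = max(0, 1 - 2.59/6.3409) = 0.5915
Step 3: prox(x) = [2.7579, 1.2996, -2.185]
||prox(x)|| = 3.7509
Step 4: Proximal objective.
0.5*||prox-x||^2 = 3.3541
lambda*||prox|| = 9.7148
Total = 13.0689


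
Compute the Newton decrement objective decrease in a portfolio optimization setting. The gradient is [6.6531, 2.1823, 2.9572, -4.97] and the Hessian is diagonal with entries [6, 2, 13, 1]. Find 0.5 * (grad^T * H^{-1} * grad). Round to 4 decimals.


Step 1: H is diagonal, so H^(-1) * g = [1.1089, 1.0912, 0.2275, -4.97].
Step 2: g^T H^(-1) g = sum_i g_i^2 / H_ii
  = (6.6531)^2/6 + (2.1823)^2/2 + (2.9572)^2/13 + (-4.97)^2/1
  = 7.3773 + 2.3812 + 0.6727 + 24.7009 = 35.1321
Step 3: Objective decrease = 0.5 * g^T H^(-1) g = 17.5661


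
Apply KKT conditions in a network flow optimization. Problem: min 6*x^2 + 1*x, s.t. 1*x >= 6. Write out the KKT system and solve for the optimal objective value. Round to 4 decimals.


Step 1: Try lambda = 0 (constraint inactive).
x_unc = -1/(2*6) = -0.0833
Check: 1*-0.0833 = -0.0833 < 6 -- violated!
Step 2: Constraint must be active: 1*x = 6
x* = 6/1 = 6.0
lambda = (2*6*6.0 + 1)/1 = 73.0
Step 3: Compute optimal value.
f(x*) = 6*6.0^2 + 1*6.0 = 222.0


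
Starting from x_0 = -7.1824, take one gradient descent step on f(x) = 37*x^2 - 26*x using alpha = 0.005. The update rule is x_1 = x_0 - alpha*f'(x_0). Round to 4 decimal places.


We compute the gradient at x_0 and apply the update.
f'(x) = 74*x - 26
f'(-7.1824) = 74*-7.1824 - 26 = -557.4976
x_1 = -7.1824 - 0.005*-557.4976 = -4.3949


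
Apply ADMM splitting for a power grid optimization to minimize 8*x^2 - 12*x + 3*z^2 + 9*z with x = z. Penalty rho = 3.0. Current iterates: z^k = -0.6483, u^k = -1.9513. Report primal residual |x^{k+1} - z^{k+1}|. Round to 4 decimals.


ADMM iteration with rho = 3.0, z^k = -0.6483, u^k = -1.9513
Step 1: x-update.
Minimize 8*x^2 - 12*x + (3.0/2)*(x + 0.6483 - 1.9513)^2
FOC: (2*8 + 3.0)*x = 12 + 3.0*(-0.6483 + 1.9513)
x^{k+1} = 0.8373
Step 2: z-update.
Minimize 3*z^2 + 9*z + (3.0/2)*(0.8373 - z - 1.9513)^2
FOC: (2*3 + 3.0)*z = -9 + 3.0*(0.8373 - 1.9513)
z^{k+1} = -1.3713
Step 3: u-update.
u^{k+1} = -1.9513 + 0.8373 + 1.3713 = 0.2573
Step 4: Primal residual = |0.8373 + 1.3713| = 2.2086


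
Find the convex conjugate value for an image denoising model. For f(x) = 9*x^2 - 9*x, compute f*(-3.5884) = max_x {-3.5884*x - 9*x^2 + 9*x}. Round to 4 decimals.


f*(y) = sup_x {y*x - a*x^2 - b*x} = sup_x {(y-b)*x - a*x^2}
FOC: (y - b) - 2a*x = 0 => x* = (y - b)/(2a)
x* = (-3.5884 + 9)/(2*9) = 0.3006
f*(-3.5884) = (y-b)^2/(4a) = (-3.5884 + 9)^2/(4*9)
= 29.2854/36 = 0.8135


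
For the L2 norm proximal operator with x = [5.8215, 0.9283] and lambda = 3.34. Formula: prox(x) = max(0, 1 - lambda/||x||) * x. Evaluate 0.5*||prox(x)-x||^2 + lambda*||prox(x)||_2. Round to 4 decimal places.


Step 1: Compute ||x||.
||x|| = 5.895
Step 2: Compute scaling factor.
scale = max(0, 1 - 3.34/5.895) = 0.4334
Step 3: prox(x) = [2.5232, 0.4023]
||prox(x)|| = 2.555
Step 4: Proximal objective.
0.5*||prox-x||^2 = 5.5778
lambda*||prox|| = 8.5337
Total = 14.1117


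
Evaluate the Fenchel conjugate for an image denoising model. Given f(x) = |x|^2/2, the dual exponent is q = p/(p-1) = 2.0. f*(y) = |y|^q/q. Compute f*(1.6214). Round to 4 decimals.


The conjugate exponent q satisfies 1/p + 1/q = 1.
p = 2, so q = 2/(2 - 1) = 2.0
|y|^q = 1.6214^2.0 = 2.6289
f*(1.6214) = 2.6289 / 2.0 = 1.3145


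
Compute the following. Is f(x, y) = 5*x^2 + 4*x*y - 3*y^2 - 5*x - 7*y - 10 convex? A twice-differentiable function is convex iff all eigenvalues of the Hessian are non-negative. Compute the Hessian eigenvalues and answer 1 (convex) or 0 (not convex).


The Hessian of f(x,y) = 5*x^2 + 4*x*y - 3*y^2 - 5*x - 7*y - 10 is:
H = [[10, 4], [4, -6]]
Trace = 10 - 6 = 4
Determinant = 10*-6 - (4)^2 = -76
Discriminant = (4)^2 - 4*-76 = 320.0
Eigenvalues: lambda_1 = -6.9443, lambda_2 = 10.9443
The function is not convex.

0


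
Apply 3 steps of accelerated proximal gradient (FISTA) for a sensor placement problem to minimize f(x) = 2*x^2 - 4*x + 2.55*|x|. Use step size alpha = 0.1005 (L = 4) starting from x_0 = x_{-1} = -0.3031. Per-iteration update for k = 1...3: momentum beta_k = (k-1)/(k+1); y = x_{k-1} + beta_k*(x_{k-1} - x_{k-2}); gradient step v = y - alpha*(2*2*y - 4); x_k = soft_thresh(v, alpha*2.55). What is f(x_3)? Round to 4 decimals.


FISTA on f(x) = 2*x^2 - 4*x + 2.55*|x|
L = 4, alpha = 0.1005
Iteration 1: beta = 0.0, y = -0.3031 + 0.0*(-0.3031 + 0.3031) = -0.3031
  grad(y) = -5.2124, v = y - alpha*grad = 0.2207
  prox(v) = soft_thresh(0.2207, 0.2563) = 0.0
Iteration 2: beta = 0.3333, y = 0.0 + 0.3333*(0.0 + 0.3031) = 0.101
  grad(y) = -3.5959, v = y - alpha*grad = 0.4624
  prox(v) = soft_thresh(0.4624, 0.2563) = 0.2061
Iteration 3: beta = 0.5, y = 0.2061 + 0.5*(0.2061 - 0.0) = 0.3092
  grad(y) = -2.7631, v = y - alpha*grad = 0.5869
  prox(v) = soft_thresh(0.5869, 0.2563) = 0.3306
f(x_3) = 2*0.3306^2 - 4*0.3306 + 2.55*|0.3306| = -0.2608


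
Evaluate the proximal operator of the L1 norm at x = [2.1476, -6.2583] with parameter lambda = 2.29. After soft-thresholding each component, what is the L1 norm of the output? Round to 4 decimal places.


Soft-thresholding with lambda = 2.29:
prox(2.1476) = sign(2.1476)*max(|2.1476| - 2.29, 0) = 0.0
prox(-6.2583) = sign(-6.2583)*max(|-6.2583| - 2.29, 0) = -3.9683
prox(x) = [0.0, -3.9683]
||prox(x)||_1 = 0.0 + 3.9683 = 3.9683


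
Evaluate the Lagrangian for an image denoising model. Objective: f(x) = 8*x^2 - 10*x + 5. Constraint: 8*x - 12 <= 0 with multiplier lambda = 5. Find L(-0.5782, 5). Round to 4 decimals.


Step 1: Evaluate f(x).
f(-0.5782) = 8*(-0.5782)^2 - 10*(-0.5782) + 5 = 13.4565
Step 2: Evaluate g(x).
g(-0.5782) = 8*-0.5782 - 12 = -16.6256
Step 3: Compute Lagrangian.
L = 13.4565 + 5*-16.6256 = -69.6715


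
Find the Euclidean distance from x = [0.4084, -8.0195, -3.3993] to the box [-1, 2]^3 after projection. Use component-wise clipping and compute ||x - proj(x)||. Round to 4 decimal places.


Project each component onto [-1, 2].
clip(0.4084) = 0.4084, clip(-8.0195) = -1.0, clip(-3.3993) = -1.0
Projection = [0.4084, -1.0, -1.0]
Squared diffs: [0.0, 49.2734, 5.7566]
Distance = sqrt(55.03) = 7.4182


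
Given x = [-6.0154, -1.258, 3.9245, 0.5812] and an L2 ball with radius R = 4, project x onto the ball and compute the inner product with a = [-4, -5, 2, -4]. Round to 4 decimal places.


Step 1: Compute ||x|| (intermediates to 6 decimals).
||x|| = sqrt((-6.0154)^2 + (-1.258)^2 + 3.9245^2 + 0.5812^2) = 7.314854
Step 2: Project.
Since ||x|| > R, scale = R/||x|| = 4/7.314854 = 0.546833, proj(x) = scale * x
proj(x) = [-3.289419, -0.687916, 2.146046, 0.317819]
Step 3: Dot product.
a^T * proj(x) = -4*(-3.289419) - 5*(-0.687916) + 2*2.146046 - 4*0.317819 = 19.6181


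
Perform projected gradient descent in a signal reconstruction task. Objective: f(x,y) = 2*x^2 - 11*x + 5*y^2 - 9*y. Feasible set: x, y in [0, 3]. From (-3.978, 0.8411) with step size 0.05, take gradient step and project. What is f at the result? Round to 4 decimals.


Step 1: Compute gradient at (-3.978, 0.8411).
grad_x = 2*2*-3.978 - 11 = -26.912
grad_y = 2*5*0.8411 - 9 = -0.589
Step 2: Gradient step.
x_raw = -3.978 - 0.05*-26.912 = -2.6324
y_raw = 0.8411 - 0.05*-0.589 = 0.8706
Step 3: Project onto [0, 3].
x_proj = clip(-2.6324) = 0.0
y_proj = clip(0.8706) = 0.8706
Step 4: Evaluate f.
f(0.0, 0.8706) = -4.0457


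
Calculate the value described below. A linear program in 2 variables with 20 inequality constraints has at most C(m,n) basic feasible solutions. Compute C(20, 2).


Each vertex corresponds to some choice of n active constraints out of m, so the number of vertices is at most C(m, n) = m! / (n!(m-n)!).
m = 20, n = 2
Numerator: 20 * 19
Denominator: 2! = 2
C(20, 2) = 190


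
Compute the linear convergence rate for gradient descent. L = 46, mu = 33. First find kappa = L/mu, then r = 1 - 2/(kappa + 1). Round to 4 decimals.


Step 1: Compute the condition number.
kappa = L/mu = 46/33 = 1.3939
Step 2: Compute the convergence rate.
r = 1 - 2/(kappa + 1) = 1 - 2*mu/(L + mu) = (L - mu)/(L + mu) = 13/79 = 0.1646


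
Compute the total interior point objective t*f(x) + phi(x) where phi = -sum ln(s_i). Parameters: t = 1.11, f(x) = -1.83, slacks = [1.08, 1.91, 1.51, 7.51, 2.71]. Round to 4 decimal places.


Step 1: Compute log-barrier.
ln values: [0.077, 0.6471, 0.4121, 2.0162, 0.9969]
phi = -(0.077 + 0.6471 + 0.4121 + 2.0162 + 0.9969) = -4.1494
Step 2: Compute augmented objective.
t*f(x) = 1.11*-1.83 = -2.0313
Total = -2.0313 - 4.1494 = -6.1807


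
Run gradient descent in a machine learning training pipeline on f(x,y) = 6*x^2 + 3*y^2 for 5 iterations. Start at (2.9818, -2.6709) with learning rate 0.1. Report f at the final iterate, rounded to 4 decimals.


Gradient descent on f(x,y) = 6*x^2 + 3*y^2.
Starting point: (2.9818, -2.6709), alpha = 0.1
Step 1: grad_x = 2*6*2.9818 = 35.7816, grad_y = 2*3*-2.6709 = -16.0254
  x_1 = 2.9818 - 0.1*35.7816 = -0.5964
  y_1 = -2.6709 - 0.1*-16.0254 = -1.0684
Step 2: grad_x = 2*6*-0.5964 = -7.1563, grad_y = 2*3*-1.0684 = -6.4102
  x_2 = -0.5964 - 0.1*-7.1563 = 0.1193
  y_2 = -1.0684 - 0.1*-6.4102 = -0.4273
Step 3: grad_x = 2*6*0.1193 = 1.4313, grad_y = 2*3*-0.4273 = -2.5641
  x_3 = 0.1193 - 0.1*1.4313 = -0.0239
  y_3 = -0.4273 - 0.1*-2.5641 = -0.1709
Step 4: grad_x = 2*6*-0.0239 = -0.2863, grad_y = 2*3*-0.1709 = -1.0256
  x_4 = -0.0239 - 0.1*-0.2863 = 0.0048
  y_4 = -0.1709 - 0.1*-1.0256 = -0.0684
Step 5: grad_x = 2*6*0.0048 = 0.0573, grad_y = 2*3*-0.0684 = -0.4103
  x_5 = 0.0048 - 0.1*0.0573 = -0.001
  y_5 = -0.0684 - 0.1*-0.4103 = -0.0274
f(-0.001, -0.0274) = 6*(-0.001)^2 + 3*(-0.0274)^2 = 0.0022


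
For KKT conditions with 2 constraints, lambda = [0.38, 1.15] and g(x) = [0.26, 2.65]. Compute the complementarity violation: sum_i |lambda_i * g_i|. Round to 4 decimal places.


KKT complementary slackness check:
lambda_1 * g_1 = 0.38 * 0.26 = 0.0988
lambda_2 * g_2 = 1.15 * 2.65 = 3.0475
Total violation = 0.0988 + 3.0475 = 3.1463


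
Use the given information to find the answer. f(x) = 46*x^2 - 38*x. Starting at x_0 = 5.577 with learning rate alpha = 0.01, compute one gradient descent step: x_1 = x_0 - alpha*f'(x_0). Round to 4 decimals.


We compute the gradient at x_0 and apply the update.
f'(x) = 92*x - 38
f'(5.577) = 92*5.577 - 38 = 475.084
x_1 = 5.577 - 0.01*475.084 = 0.8262


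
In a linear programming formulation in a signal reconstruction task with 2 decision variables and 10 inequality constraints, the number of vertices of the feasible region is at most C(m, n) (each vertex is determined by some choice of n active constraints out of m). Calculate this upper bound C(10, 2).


Each vertex corresponds to some choice of n active constraints out of m, so the number of vertices is at most C(m, n) = m! / (n!(m-n)!).
m = 10, n = 2
Numerator: 10 * 9
Denominator: 2! = 2
C(10, 2) = 45


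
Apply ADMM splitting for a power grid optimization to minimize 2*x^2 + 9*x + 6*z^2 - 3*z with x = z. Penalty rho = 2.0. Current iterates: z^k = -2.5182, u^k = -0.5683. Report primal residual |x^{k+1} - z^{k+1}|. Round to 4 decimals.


ADMM iteration with rho = 2.0, z^k = -2.5182, u^k = -0.5683
Step 1: x-update.
Minimize 2*x^2 + 9*x + (2.0/2)*(x + 2.5182 - 0.5683)^2
FOC: (2*2 + 2.0)*x = -9 + 2.0*(-2.5182 + 0.5683)
x^{k+1} = -2.15
Step 2: z-update.
Minimize 6*z^2 - 3*z + (2.0/2)*(-2.15 - z - 0.5683)^2
FOC: (2*6 + 2.0)*z = 3 + 2.0*(-2.15 - 0.5683)
z^{k+1} = -0.174
Step 3: u-update.
u^{k+1} = -0.5683 - 2.15 + 0.174 = -2.5442
Step 4: Primal residual = |-2.15 + 0.174| = 1.9759


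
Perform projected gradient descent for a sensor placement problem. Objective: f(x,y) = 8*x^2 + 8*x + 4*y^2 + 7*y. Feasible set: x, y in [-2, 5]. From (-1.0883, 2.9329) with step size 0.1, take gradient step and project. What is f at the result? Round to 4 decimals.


Step 1: Compute gradient at (-1.0883, 2.9329).
grad_x = 2*8*-1.0883 + 8 = -9.4128
grad_y = 2*4*2.9329 + 7 = 30.4632
Step 2: Gradient step.
x_raw = -1.0883 - 0.1*-9.4128 = -0.147
y_raw = 2.9329 - 0.1*30.4632 = -0.1134
Step 3: Project onto [-2, 5].
x_proj = clip(-0.147) = -0.147
y_proj = clip(-0.1134) = -0.1134
Step 4: Evaluate f.
f(-0.147, -0.1134) = -1.7457


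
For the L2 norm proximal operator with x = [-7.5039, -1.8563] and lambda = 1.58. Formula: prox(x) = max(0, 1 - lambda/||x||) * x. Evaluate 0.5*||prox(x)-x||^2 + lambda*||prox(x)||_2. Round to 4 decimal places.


Step 1: Compute ||x||.
||x|| = 7.7301
Step 2: Compute scaling factor.
scale = max(0, 1 - 1.58/7.7301) = 0.7956
Step 3: prox(x) = [-5.9701, -1.4769]
||prox(x)|| = 6.1501
Step 4: Proximal objective.
0.5*||prox-x||^2 = 1.2482
lambda*||prox|| = 9.7172
Total = 10.9653


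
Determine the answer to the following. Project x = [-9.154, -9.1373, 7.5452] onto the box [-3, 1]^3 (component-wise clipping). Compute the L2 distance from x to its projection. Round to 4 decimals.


Project each component onto [-3, 1].
clip(-9.154) = -3.0, clip(-9.1373) = -3.0, clip(7.5452) = 1.0
Projection = [-3.0, -3.0, 1.0]
Squared diffs: [37.8717, 37.6665, 42.8396]
Distance = sqrt(118.3778) = 10.8802


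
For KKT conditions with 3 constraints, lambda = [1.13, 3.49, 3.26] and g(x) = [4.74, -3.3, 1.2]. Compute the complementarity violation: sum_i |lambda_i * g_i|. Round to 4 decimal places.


KKT complementary slackness check:
lambda_1 * g_1 = 1.13 * 4.74 = 5.3562
lambda_2 * g_2 = 3.49 * -3.3 = -11.517
lambda_3 * g_3 = 3.26 * 1.2 = 3.912
Total violation = 5.3562 + 11.517 + 3.912 = 20.7852


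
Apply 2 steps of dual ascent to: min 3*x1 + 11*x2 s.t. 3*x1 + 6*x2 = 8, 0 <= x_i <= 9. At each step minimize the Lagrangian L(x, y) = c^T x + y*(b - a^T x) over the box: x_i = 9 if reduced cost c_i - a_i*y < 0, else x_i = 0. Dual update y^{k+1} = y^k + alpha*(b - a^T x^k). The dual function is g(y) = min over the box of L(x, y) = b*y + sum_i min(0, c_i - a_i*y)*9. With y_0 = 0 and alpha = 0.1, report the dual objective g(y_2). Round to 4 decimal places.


Dual ascent for LP: min 3*x1 + 11*x2, 3*x1 + 6*x2 = 8, 0 <= x_i <= 9
Step 1: y^k = 0.0, reduced costs: (3.0, 11.0)
  x^k = (0.0, 0.0), subgradient = b - a^T x = 8.0
  y^{k+1} = 0.0 + 0.1*8.0 = 0.8
Step 2: y^k = 0.8, reduced costs: (0.6, 6.2)
  x^k = (0.0, 0.0), subgradient = b - a^T x = 8.0
  y^{k+1} = 0.8 + 0.1*8.0 = 1.6
Dual objective at y_2 = 1.6: reduced costs (-1.8, 1.4), box minimizer x = (9.0, 0.0)
g(y_2) = b*y + (c1 - a1*y)*x1 + (c2 - a2*y)*x2 = 8*1.6 + (-1.8)*9.0 + 1.4*0.0 = 12.8 - 16.2 + 0.0 = -3.4


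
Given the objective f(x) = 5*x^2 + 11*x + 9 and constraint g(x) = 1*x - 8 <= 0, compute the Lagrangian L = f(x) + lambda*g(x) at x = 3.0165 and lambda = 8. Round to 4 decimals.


Step 1: Evaluate f(x).
f(3.0165) = 5*3.0165^2 + 11*3.0165 + 9 = 87.6779
Step 2: Evaluate g(x).
g(3.0165) = 1*3.0165 - 8 = -4.9835
Step 3: Compute Lagrangian.
L = 87.6779 + 8*-4.9835 = 47.8099


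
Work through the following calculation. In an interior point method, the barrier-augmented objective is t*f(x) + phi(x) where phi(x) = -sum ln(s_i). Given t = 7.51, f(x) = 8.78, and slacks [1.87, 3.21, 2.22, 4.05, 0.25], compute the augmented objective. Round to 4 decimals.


Step 1: Compute log-barrier.
ln values: [0.6259, 1.1663, 0.7975, 1.3987, -1.3863]
phi = -(0.6259 + 1.1663 + 0.7975 + 1.3987 - 1.3863) = -2.6021
Step 2: Compute augmented objective.
t*f(x) = 7.51*8.78 = 65.9378
Total = 65.9378 - 2.6021 = 63.3357


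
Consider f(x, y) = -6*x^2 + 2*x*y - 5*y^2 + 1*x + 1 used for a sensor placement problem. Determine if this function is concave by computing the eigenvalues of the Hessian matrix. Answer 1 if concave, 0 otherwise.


The Hessian of f(x,y) = -6*x^2 + 2*x*y - 5*y^2 + 1*x + 1 is:
H = [[-12, 2], [2, -10]]
Trace = -12 - 10 = -22
Determinant = -12*-10 - (2)^2 = 116
Discriminant = (-22)^2 - 4*116 = 20.0
Eigenvalues: lambda_1 = -13.2361, lambda_2 = -8.7639
The function is concave.

1


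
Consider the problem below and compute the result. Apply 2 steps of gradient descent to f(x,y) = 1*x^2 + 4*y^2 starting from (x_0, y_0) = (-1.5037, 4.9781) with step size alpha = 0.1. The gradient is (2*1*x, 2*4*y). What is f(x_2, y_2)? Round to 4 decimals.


Gradient descent on f(x,y) = 1*x^2 + 4*y^2.
Starting point: (-1.5037, 4.9781), alpha = 0.1
Step 1: grad_x = 2*1*-1.5037 = -3.0074, grad_y = 2*4*4.9781 = 39.8248
  x_1 = -1.5037 - 0.1*-3.0074 = -1.203
  y_1 = 4.9781 - 0.1*39.8248 = 0.9956
Step 2: grad_x = 2*1*-1.203 = -2.4059, grad_y = 2*4*0.9956 = 7.965
  x_2 = -1.203 - 0.1*-2.4059 = -0.9624
  y_2 = 0.9956 - 0.1*7.965 = 0.1991
f(-0.9624, 0.1991) = 1*(-0.9624)^2 + 4*0.1991^2 = 1.0848


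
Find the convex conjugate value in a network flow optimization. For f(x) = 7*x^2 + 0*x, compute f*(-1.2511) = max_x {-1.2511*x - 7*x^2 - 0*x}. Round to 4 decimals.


f*(y) = sup_x {y*x - a*x^2 - b*x} = sup_x {(y-b)*x - a*x^2}
FOC: (y - b) - 2a*x = 0 => x* = (y - b)/(2a)
x* = (-1.2511 - 0)/(2*7) = -0.0894
f*(-1.2511) = (y-b)^2/(4a) = (-1.2511 - 0)^2/(4*7)
= 1.5653/28 = 0.0559


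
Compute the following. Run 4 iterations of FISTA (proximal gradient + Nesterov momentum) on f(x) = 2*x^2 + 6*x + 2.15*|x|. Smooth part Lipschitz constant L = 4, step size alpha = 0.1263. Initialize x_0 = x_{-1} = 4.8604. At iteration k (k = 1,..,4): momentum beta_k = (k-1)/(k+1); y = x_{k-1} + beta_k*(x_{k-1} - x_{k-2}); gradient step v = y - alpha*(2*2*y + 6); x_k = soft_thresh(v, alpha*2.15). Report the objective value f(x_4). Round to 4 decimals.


FISTA on f(x) = 2*x^2 + 6*x + 2.15*|x|
L = 4, alpha = 0.1263
Iteration 1: beta = 0.0, y = 4.8604 + 0.0*(4.8604 - 4.8604) = 4.8604
  grad(y) = 25.4416, v = y - alpha*grad = 1.6471
  prox(v) = soft_thresh(1.6471, 0.2715) = 1.3756
Iteration 2: beta = 0.3333, y = 1.3756 + 0.3333*(1.3756 - 4.8604) = 0.214
  grad(y) = 6.8559, v = y - alpha*grad = -0.6519
  prox(v) = soft_thresh(-0.6519, 0.2715) = -0.3804
Iteration 3: beta = 0.5, y = -0.3804 + 0.5*(-0.3804 - 1.3756) = -1.2584
  grad(y) = 0.9666, v = y - alpha*grad = -1.3804
  prox(v) = soft_thresh(-1.3804, 0.2715) = -1.1089
Iteration 4: beta = 0.6, y = -1.1089 + 0.6*(-1.1089 + 0.3804) = -1.546
  grad(y) = -0.184, v = y - alpha*grad = -1.5228
  prox(v) = soft_thresh(-1.5228, 0.2715) = -1.2512
f(x_4) = 2*(-1.2512)^2 + 6*(-1.2512) + 2.15*|-1.2512| = -1.6861


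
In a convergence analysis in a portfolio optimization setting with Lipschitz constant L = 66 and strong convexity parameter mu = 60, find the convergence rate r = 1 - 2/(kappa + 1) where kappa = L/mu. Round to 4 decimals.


Step 1: Compute the condition number.
kappa = L/mu = 66/60 = 1.1
Step 2: Compute the convergence rate.
r = 1 - 2/(kappa + 1) = 1 - 2*mu/(L + mu) = (L - mu)/(L + mu) = 6/126 = 0.0476


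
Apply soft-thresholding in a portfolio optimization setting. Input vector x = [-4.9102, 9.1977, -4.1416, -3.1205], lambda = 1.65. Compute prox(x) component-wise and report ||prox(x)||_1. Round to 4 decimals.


Soft-thresholding with lambda = 1.65:
prox(-4.9102) = sign(-4.9102)*max(|-4.9102| - 1.65, 0) = -3.2602
prox(9.1977) = sign(9.1977)*max(|9.1977| - 1.65, 0) = 7.5477
prox(-4.1416) = sign(-4.1416)*max(|-4.1416| - 1.65, 0) = -2.4916
prox(-3.1205) = sign(-3.1205)*max(|-3.1205| - 1.65, 0) = -1.4705
prox(x) = [-3.2602, 7.5477, -2.4916, -1.4705]
||prox(x)||_1 = 3.2602 + 7.5477 + 2.4916 + 1.4705 = 14.77


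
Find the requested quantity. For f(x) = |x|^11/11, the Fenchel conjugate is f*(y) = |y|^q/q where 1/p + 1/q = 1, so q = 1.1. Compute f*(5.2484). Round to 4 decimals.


The conjugate exponent q satisfies 1/p + 1/q = 1.
p = 11, so q = 11/(11 - 1) = 1.1
|y|^q = 5.2484^1.1 = 6.1948
f*(5.2484) = 6.1948 / 1.1 = 5.6317


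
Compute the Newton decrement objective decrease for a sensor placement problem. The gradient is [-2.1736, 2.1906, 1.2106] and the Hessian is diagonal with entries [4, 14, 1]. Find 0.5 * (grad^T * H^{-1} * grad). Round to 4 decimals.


Step 1: H is diagonal, so H^(-1) * g = [-0.5434, 0.1565, 1.2106].
Step 2: g^T H^(-1) g = sum_i g_i^2 / H_ii
  = (-2.1736)^2/4 + (2.1906)^2/14 + (1.2106)^2/1
  = 1.1811 + 0.3428 + 1.4656 = 2.9895
Step 3: Objective decrease = 0.5 * g^T H^(-1) g = 1.4947


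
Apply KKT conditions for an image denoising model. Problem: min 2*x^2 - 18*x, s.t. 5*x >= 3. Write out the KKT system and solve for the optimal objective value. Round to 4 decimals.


Step 1: Try lambda = 0 (constraint inactive).
Stationarity: 2*2*x - 18 = 0
x* = 18/(2*2) = 4.5
Check constraint: 5*4.5 = 22.5 >= 3 -- satisfied.
Step 2: Compute optimal value.
f(x*) = 2*4.5^2 - 18*4.5 = -40.5


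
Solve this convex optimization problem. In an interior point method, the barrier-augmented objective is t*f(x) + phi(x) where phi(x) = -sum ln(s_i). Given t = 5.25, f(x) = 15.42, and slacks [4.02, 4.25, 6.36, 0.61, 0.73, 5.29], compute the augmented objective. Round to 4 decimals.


Step 1: Compute log-barrier.
ln values: [1.3913, 1.4469, 1.85, -0.4943, -0.3147, 1.6658]
phi = -(1.3913 + 1.4469 + 1.85 - 0.4943 - 0.3147 + 1.6658) = -5.545
Step 2: Compute augmented objective.
t*f(x) = 5.25*15.42 = 80.955
Total = 80.955 - 5.545 = 75.41


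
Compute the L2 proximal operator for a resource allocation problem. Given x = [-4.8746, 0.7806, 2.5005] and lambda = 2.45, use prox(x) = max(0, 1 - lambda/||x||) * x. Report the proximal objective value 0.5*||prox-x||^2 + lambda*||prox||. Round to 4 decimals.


Step 1: Compute ||x||.
||x|| = 5.5339
Step 2: Compute scaling factor.
scale = max(0, 1 - 2.45/5.5339) = 0.5573
Step 3: prox(x) = [-2.7165, 0.435, 1.3935]
||prox(x)|| = 3.0839
Step 4: Proximal objective.
0.5*||prox-x||^2 = 3.0013
lambda*||prox|| = 7.5556
Total = 10.5567


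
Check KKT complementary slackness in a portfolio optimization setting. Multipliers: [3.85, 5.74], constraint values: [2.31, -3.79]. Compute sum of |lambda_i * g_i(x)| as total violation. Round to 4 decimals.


KKT complementary slackness check:
lambda_1 * g_1 = 3.85 * 2.31 = 8.8935
lambda_2 * g_2 = 5.74 * -3.79 = -21.7546
Total violation = 8.8935 + 21.7546 = 30.6481


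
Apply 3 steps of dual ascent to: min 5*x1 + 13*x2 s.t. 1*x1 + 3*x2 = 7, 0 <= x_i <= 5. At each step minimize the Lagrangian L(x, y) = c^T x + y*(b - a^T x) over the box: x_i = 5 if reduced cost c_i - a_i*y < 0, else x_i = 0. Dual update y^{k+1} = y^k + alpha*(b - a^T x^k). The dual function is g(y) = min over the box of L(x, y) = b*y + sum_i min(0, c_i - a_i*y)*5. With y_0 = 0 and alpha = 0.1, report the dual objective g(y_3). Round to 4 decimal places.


Dual ascent for LP: min 5*x1 + 13*x2, 1*x1 + 3*x2 = 7, 0 <= x_i <= 5
Step 1: y^k = 0.0, reduced costs: (5.0, 13.0)
  x^k = (0.0, 0.0), subgradient = b - a^T x = 7.0
  y^{k+1} = 0.0 + 0.1*7.0 = 0.7
Step 2: y^k = 0.7, reduced costs: (4.3, 10.9)
  x^k = (0.0, 0.0), subgradient = b - a^T x = 7.0
  y^{k+1} = 0.7 + 0.1*7.0 = 1.4
Step 3: y^k = 1.4, reduced costs: (3.6, 8.8)
  x^k = (0.0, 0.0), subgradient = b - a^T x = 7.0
  y^{k+1} = 1.4 + 0.1*7.0 = 2.1
Dual objective at y_3 = 2.1: reduced costs (2.9, 6.7), box minimizer x = (0.0, 0.0)
g(y_3) = b*y + (c1 - a1*y)*x1 + (c2 - a2*y)*x2 = 7*2.1 + 2.9*0.0 + 6.7*0.0 = 14.7 + 0.0 + 0.0 = 14.7


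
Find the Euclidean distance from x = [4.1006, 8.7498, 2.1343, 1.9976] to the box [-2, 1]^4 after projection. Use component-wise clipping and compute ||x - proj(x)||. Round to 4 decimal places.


Project each component onto [-2, 1].
clip(4.1006) = 1.0, clip(8.7498) = 1.0, clip(2.1343) = 1.0, clip(1.9976) = 1.0
Projection = [1.0, 1.0, 1.0, 1.0]
Squared diffs: [9.6137, 60.0594, 1.2866, 0.9952]
Distance = sqrt(71.9549) = 8.4826


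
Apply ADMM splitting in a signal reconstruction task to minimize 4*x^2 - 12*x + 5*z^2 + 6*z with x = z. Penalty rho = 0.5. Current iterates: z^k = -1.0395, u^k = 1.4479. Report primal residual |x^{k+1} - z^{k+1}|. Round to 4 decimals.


ADMM iteration with rho = 0.5, z^k = -1.0395, u^k = 1.4479
Step 1: x-update.
Minimize 4*x^2 - 12*x + (0.5/2)*(x + 1.0395 + 1.4479)^2
FOC: (2*4 + 0.5)*x = 12 + 0.5*(-1.0395 - 1.4479)
x^{k+1} = 1.2654
Step 2: z-update.
Minimize 5*z^2 + 6*z + (0.5/2)*(1.2654 - z + 1.4479)^2
FOC: (2*5 + 0.5)*z = -6 + 0.5*(1.2654 + 1.4479)
z^{k+1} = -0.4422
Step 3: u-update.
u^{k+1} = 1.4479 + 1.2654 + 0.4422 = 3.1556
Step 4: Primal residual = |1.2654 + 0.4422| = 1.7077


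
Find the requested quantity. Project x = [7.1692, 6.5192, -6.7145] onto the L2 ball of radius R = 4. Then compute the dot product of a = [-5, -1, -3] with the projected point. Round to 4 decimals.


Step 1: Compute ||x|| (intermediates to 6 decimals).
||x|| = sqrt(7.1692^2 + 6.5192^2 + (-6.7145)^2) = 11.789059
Step 2: Project.
Since ||x|| > R, scale = R/||x|| = 4/11.789059 = 0.339298, proj(x) = scale * x
proj(x) = [2.432495, 2.211952, -2.278216]
Step 3: Dot product.
a^T * proj(x) = -5*2.432495 - 1*2.211952 - 3*(-2.278216) = -7.5398


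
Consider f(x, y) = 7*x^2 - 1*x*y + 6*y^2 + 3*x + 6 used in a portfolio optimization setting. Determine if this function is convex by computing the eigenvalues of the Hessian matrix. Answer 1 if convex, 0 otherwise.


The Hessian of f(x,y) = 7*x^2 - 1*x*y + 6*y^2 + 3*x + 6 is:
H = [[14, -1], [-1, 12]]
Trace = 14 + 12 = 26
Determinant = 14*12 - (-1)^2 = 167
Discriminant = (26)^2 - 4*167 = 8.0
Eigenvalues: lambda_1 = 11.5858, lambda_2 = 14.4142
The function is convex.

1


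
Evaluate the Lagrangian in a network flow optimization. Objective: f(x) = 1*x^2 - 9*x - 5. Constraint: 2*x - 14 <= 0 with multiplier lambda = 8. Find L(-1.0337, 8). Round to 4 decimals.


Step 1: Evaluate f(x).
f(-1.0337) = 1*(-1.0337)^2 - 9*(-1.0337) - 5 = 5.3718
Step 2: Evaluate g(x).
g(-1.0337) = 2*-1.0337 - 14 = -16.0674
Step 3: Compute Lagrangian.
L = 5.3718 + 8*-16.0674 = -123.1674


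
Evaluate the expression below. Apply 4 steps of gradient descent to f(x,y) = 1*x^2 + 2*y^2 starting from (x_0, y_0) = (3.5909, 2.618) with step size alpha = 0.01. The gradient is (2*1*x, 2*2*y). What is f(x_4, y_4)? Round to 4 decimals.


Gradient descent on f(x,y) = 1*x^2 + 2*y^2.
Starting point: (3.5909, 2.618), alpha = 0.01
Step 1: grad_x = 2*1*3.5909 = 7.1818, grad_y = 2*2*2.618 = 10.472
  x_1 = 3.5909 - 0.01*7.1818 = 3.5191
  y_1 = 2.618 - 0.01*10.472 = 2.5133
Step 2: grad_x = 2*1*3.5191 = 7.0382, grad_y = 2*2*2.5133 = 10.0531
  x_2 = 3.5191 - 0.01*7.0382 = 3.4487
  y_2 = 2.5133 - 0.01*10.0531 = 2.4127
Step 3: grad_x = 2*1*3.4487 = 6.8974, grad_y = 2*2*2.4127 = 9.651
  x_3 = 3.4487 - 0.01*6.8974 = 3.3797
  y_3 = 2.4127 - 0.01*9.651 = 2.3162
Step 4: grad_x = 2*1*3.3797 = 6.7595, grad_y = 2*2*2.3162 = 9.265
  x_4 = 3.3797 - 0.01*6.7595 = 3.3121
  y_4 = 2.3162 - 0.01*9.265 = 2.2236
f(3.3121, 2.2236) = 1*3.3121^2 + 2*2.2236^2 = 20.8589


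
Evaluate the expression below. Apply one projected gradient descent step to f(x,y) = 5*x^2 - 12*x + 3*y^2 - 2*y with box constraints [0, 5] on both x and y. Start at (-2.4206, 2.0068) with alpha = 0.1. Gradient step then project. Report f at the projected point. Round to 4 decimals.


Step 1: Compute gradient at (-2.4206, 2.0068).
grad_x = 2*5*-2.4206 - 12 = -36.206
grad_y = 2*3*2.0068 - 2 = 10.0408
Step 2: Gradient step.
x_raw = -2.4206 - 0.1*-36.206 = 1.2
y_raw = 2.0068 - 0.1*10.0408 = 1.0027
Step 3: Project onto [0, 5].
x_proj = clip(1.2) = 1.2
y_proj = clip(1.0027) = 1.0027
Step 4: Evaluate f.
f(1.2, 1.0027) = -6.1891


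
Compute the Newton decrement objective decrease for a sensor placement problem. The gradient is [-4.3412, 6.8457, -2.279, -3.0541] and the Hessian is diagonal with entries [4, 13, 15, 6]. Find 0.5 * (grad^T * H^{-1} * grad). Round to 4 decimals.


Step 1: H is diagonal, so H^(-1) * g = [-1.0853, 0.5266, -0.1519, -0.509].
Step 2: g^T H^(-1) g = sum_i g_i^2 / H_ii
  = (-4.3412)^2/4 + (6.8457)^2/13 + (-2.279)^2/15 + (-3.0541)^2/6
  = 4.7115 + 3.6049 + 0.3463 + 1.5546 = 10.2172
Step 3: Objective decrease = 0.5 * g^T H^(-1) g = 5.1086


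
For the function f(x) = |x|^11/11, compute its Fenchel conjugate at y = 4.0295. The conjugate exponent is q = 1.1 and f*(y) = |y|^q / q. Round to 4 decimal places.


The conjugate exponent q satisfies 1/p + 1/q = 1.
p = 11, so q = 11/(11 - 1) = 1.1
|y|^q = 4.0295^1.1 = 4.6321
f*(4.0295) = 4.6321 / 1.1 = 4.211


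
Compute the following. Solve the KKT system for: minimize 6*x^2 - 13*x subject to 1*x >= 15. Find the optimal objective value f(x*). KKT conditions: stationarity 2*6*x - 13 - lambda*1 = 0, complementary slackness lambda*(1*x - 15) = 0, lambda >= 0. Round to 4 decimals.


Step 1: Try lambda = 0 (constraint inactive).
x_unc = 13/(2*6) = 1.0833
Check: 1*1.0833 = 1.0833 < 15 -- violated!
Step 2: Constraint must be active: 1*x = 15
x* = 15/1 = 15.0
lambda = (2*6*15.0 - 13)/1 = 167.0
Step 3: Compute optimal value.
f(x*) = 6*15.0^2 - 13*15.0 = 1155.0
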